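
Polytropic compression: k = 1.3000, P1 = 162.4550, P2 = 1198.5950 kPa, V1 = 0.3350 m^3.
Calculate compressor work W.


(k-1)/k = 0.2308
(P2/P1)^exp = 1.5860
W = 4.3333 * 162.4550 * 0.3350 * (1.5860 - 1) = 138.1885 kJ

138.1885 kJ


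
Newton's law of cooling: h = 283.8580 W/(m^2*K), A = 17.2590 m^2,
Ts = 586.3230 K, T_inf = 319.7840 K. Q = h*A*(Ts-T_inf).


dT = 266.5390 K
Q = 283.8580 * 17.2590 * 266.5390 = 1305802.6068 W

1305802.6068 W


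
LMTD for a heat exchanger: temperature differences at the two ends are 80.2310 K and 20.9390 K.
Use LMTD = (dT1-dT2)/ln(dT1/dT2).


dT1/dT2 = 3.8317
ln(dT1/dT2) = 1.3433
LMTD = 59.2920 / 1.3433 = 44.1392 K

44.1392 K


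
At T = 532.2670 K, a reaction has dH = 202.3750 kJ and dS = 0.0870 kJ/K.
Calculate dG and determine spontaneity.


T*dS = 532.2670 * 0.0870 = 46.3072 kJ
dG = 202.3750 - 46.3072 = 156.0678 kJ (non-spontaneous)

dG = 156.0678 kJ, non-spontaneous


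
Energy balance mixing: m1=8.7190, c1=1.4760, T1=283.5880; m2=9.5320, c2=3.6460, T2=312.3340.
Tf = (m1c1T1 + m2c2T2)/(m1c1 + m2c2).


num = 14504.3166
den = 47.6229
Tf = 304.5659 K

304.5659 K


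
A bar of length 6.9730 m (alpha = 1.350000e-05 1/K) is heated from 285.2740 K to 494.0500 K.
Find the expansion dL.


dT = 208.7760 K
dL = 1.350000e-05 * 6.9730 * 208.7760 = 0.019653 m
L_final = 6.992653 m

dL = 0.019653 m


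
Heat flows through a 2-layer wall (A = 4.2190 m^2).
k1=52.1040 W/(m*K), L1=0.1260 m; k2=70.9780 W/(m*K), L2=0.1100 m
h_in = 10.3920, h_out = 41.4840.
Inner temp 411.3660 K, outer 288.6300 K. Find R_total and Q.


R_conv_in = 1/(10.3920*4.2190) = 0.0228
R_1 = 0.1260/(52.1040*4.2190) = 0.0006
R_2 = 0.1100/(70.9780*4.2190) = 0.0004
R_conv_out = 1/(41.4840*4.2190) = 0.0057
R_total = 0.0295 K/W
Q = 122.7360 / 0.0295 = 4165.8622 W

R_total = 0.0295 K/W, Q = 4165.8622 W


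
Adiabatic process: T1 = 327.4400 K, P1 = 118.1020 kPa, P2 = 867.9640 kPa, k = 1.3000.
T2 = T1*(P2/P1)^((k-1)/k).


(k-1)/k = 0.2308
(P2/P1)^exp = 1.5845
T2 = 327.4400 * 1.5845 = 518.8410 K

518.8410 K


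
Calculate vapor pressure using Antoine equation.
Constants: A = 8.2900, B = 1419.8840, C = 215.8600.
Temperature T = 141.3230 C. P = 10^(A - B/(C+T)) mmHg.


C+T = 357.1830
B/(C+T) = 3.9752
log10(P) = 8.2900 - 3.9752 = 4.3148
P = 10^4.3148 = 20642.9431 mmHg

20642.9431 mmHg


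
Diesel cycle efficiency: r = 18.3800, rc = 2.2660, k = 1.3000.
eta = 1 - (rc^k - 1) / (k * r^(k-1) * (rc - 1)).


r^(k-1) = 2.3950
rc^k = 2.8963
eta = 0.5189 = 51.8920%

51.8920%


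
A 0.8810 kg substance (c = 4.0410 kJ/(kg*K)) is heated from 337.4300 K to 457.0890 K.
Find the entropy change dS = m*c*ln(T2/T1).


T2/T1 = 1.3546
ln(T2/T1) = 0.3035
dS = 0.8810 * 4.0410 * 0.3035 = 1.0806 kJ/K

1.0806 kJ/K


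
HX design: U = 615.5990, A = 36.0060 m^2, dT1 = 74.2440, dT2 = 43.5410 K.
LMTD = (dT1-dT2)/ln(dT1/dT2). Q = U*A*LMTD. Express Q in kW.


LMTD = 57.5335 K
Q = 615.5990 * 36.0060 * 57.5335 = 1275245.7137 W = 1275.2457 kW

1275.2457 kW


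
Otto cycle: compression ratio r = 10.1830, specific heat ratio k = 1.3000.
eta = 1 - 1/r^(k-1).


r^(k-1) = 2.0061
eta = 1 - 1/2.0061 = 0.5015 = 50.1532%

50.1532%


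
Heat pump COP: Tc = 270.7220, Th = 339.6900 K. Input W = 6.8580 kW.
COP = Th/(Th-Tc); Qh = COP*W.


COP = 339.6900 / 68.9680 = 4.9253
Qh = 4.9253 * 6.8580 = 33.7779 kW

COP = 4.9253, Qh = 33.7779 kW


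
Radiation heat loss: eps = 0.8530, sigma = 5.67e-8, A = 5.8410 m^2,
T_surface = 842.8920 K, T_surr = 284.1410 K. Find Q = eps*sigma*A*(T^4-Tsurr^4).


T^4 = 5.0476e+11
Tsurr^4 = 6.5183e+09
Q = 0.8530 * 5.67e-8 * 5.8410 * 4.9824e+11 = 140754.4665 W

140754.4665 W


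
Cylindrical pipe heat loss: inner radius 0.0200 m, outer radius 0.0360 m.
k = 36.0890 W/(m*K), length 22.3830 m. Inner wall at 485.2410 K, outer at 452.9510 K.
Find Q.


dT = 32.2900 K
ln(ro/ri) = 0.5878
Q = 2*pi*36.0890*22.3830*32.2900 / 0.5878 = 278818.3336 W

278818.3336 W


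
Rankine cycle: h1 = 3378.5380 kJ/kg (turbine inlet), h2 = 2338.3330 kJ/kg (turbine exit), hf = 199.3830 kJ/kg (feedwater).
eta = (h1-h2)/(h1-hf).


W = 1040.2050 kJ/kg
Q_in = 3179.1550 kJ/kg
eta = 0.3272 = 32.7195%

eta = 32.7195%


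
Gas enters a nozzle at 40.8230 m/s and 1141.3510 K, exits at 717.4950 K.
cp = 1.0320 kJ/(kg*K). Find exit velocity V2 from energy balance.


dT = 423.8560 K
2*cp*1000*dT = 874838.7840
V1^2 = 1666.5173
V2 = sqrt(876505.3013) = 936.2186 m/s

936.2186 m/s


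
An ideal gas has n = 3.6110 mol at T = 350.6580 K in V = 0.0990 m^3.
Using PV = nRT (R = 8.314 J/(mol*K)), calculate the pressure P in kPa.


P = nRT/V = 3.6110 * 8.314 * 350.6580 / 0.0990
= 10527.4033 / 0.0990 = 106337.4069 Pa = 106.3374 kPa

106.3374 kPa


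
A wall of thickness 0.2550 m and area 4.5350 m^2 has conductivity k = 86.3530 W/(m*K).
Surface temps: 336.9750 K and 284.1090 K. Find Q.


dT = 52.8660 K
Q = 86.3530 * 4.5350 * 52.8660 / 0.2550 = 81187.8410 W

81187.8410 W


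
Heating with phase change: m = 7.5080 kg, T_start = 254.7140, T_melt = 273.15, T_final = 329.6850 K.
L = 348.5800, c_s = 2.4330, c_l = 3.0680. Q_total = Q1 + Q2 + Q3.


Q1 (sensible, solid) = 7.5080 * 2.4330 * 18.4360 = 336.7697 kJ
Q2 (latent) = 7.5080 * 348.5800 = 2617.1386 kJ
Q3 (sensible, liquid) = 7.5080 * 3.0680 * 56.5350 = 1302.2579 kJ
Q_total = 4256.1663 kJ

4256.1663 kJ


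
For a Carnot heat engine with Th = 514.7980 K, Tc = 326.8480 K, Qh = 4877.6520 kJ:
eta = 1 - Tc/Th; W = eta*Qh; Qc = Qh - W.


eta = 1 - 326.8480/514.7980 = 0.3651
W = 0.3651 * 4877.6520 = 1780.8047 kJ
Qc = 4877.6520 - 1780.8047 = 3096.8473 kJ

eta = 36.5095%, W = 1780.8047 kJ, Qc = 3096.8473 kJ


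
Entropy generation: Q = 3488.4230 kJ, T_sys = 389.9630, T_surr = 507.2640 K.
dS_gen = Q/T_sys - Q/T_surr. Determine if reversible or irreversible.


dS_sys = 3488.4230/389.9630 = 8.9455 kJ/K
dS_surr = -3488.4230/507.2640 = -6.8769 kJ/K
dS_gen = 8.9455 - 6.8769 = 2.0686 kJ/K (irreversible)

dS_gen = 2.0686 kJ/K, irreversible


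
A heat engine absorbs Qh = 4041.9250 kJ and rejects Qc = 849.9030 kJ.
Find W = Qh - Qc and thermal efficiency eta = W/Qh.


W = 4041.9250 - 849.9030 = 3192.0220 kJ
eta = 3192.0220 / 4041.9250 = 0.7897 = 78.9728%

W = 3192.0220 kJ, eta = 78.9728%


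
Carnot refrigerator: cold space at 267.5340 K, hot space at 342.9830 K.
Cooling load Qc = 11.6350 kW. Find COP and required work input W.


COP = 267.5340 / 75.4490 = 3.5459
W = 11.6350 / 3.5459 = 3.2813 kW

COP = 3.5459, W = 3.2813 kW


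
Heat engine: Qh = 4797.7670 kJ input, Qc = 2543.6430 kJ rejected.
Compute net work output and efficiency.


W = 4797.7670 - 2543.6430 = 2254.1240 kJ
eta = 2254.1240 / 4797.7670 = 0.4698 = 46.9828%

W = 2254.1240 kJ, eta = 46.9828%


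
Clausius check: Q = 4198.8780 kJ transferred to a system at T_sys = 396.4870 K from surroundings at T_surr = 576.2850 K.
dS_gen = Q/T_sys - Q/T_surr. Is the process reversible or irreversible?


dS_sys = 4198.8780/396.4870 = 10.5902 kJ/K
dS_surr = -4198.8780/576.2850 = -7.2861 kJ/K
dS_gen = 10.5902 - 7.2861 = 3.3041 kJ/K (irreversible)

dS_gen = 3.3041 kJ/K, irreversible


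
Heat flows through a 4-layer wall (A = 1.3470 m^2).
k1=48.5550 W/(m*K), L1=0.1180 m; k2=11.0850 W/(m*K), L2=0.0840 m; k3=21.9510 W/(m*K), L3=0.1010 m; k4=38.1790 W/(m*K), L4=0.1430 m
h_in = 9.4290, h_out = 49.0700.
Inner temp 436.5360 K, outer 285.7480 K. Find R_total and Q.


R_conv_in = 1/(9.4290*1.3470) = 0.0787
R_1 = 0.1180/(48.5550*1.3470) = 0.0018
R_2 = 0.0840/(11.0850*1.3470) = 0.0056
R_3 = 0.1010/(21.9510*1.3470) = 0.0034
R_4 = 0.1430/(38.1790*1.3470) = 0.0028
R_conv_out = 1/(49.0700*1.3470) = 0.0151
R_total = 0.1075 K/W
Q = 150.7880 / 0.1075 = 1402.8045 W

R_total = 0.1075 K/W, Q = 1402.8045 W


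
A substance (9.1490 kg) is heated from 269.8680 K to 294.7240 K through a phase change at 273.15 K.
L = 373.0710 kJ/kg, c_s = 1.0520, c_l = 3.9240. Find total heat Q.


Q1 (sensible, solid) = 9.1490 * 1.0520 * 3.2820 = 31.5884 kJ
Q2 (latent) = 9.1490 * 373.0710 = 3413.2266 kJ
Q3 (sensible, liquid) = 9.1490 * 3.9240 * 21.5740 = 774.5212 kJ
Q_total = 4219.3362 kJ

4219.3362 kJ


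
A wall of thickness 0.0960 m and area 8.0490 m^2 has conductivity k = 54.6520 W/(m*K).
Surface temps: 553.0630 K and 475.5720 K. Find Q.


dT = 77.4910 K
Q = 54.6520 * 8.0490 * 77.4910 / 0.0960 = 355081.4784 W

355081.4784 W


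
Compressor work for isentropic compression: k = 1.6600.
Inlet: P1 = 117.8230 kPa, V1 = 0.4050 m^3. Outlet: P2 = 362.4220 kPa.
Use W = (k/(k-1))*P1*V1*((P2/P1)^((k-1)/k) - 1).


(k-1)/k = 0.3976
(P2/P1)^exp = 1.5632
W = 2.5152 * 117.8230 * 0.4050 * (1.5632 - 1) = 67.5960 kJ

67.5960 kJ


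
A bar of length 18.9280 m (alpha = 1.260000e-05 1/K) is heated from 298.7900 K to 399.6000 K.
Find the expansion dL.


dT = 100.8100 K
dL = 1.260000e-05 * 18.9280 * 100.8100 = 0.024042 m
L_final = 18.952042 m

dL = 0.024042 m


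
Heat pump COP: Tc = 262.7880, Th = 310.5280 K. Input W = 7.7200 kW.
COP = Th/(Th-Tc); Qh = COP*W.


COP = 310.5280 / 47.7400 = 6.5046
Qh = 6.5046 * 7.7200 = 50.2153 kW

COP = 6.5046, Qh = 50.2153 kW


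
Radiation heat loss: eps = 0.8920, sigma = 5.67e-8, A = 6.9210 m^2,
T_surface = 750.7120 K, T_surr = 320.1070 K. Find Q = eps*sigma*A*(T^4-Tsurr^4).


T^4 = 3.1761e+11
Tsurr^4 = 1.0500e+10
Q = 0.8920 * 5.67e-8 * 6.9210 * 3.0711e+11 = 107500.4431 W

107500.4431 W


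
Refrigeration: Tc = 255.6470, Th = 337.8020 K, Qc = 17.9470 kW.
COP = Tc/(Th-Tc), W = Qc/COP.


COP = 255.6470 / 82.1550 = 3.1118
W = 17.9470 / 3.1118 = 5.7675 kW

COP = 3.1118, W = 5.7675 kW


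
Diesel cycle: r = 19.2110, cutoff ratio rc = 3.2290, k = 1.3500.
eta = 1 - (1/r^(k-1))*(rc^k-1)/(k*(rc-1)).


r^(k-1) = 2.8135
rc^k = 4.8668
eta = 0.5433 = 54.3266%

54.3266%


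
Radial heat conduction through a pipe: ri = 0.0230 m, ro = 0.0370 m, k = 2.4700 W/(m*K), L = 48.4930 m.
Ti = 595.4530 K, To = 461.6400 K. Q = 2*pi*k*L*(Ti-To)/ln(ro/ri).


dT = 133.8130 K
ln(ro/ri) = 0.4754
Q = 2*pi*2.4700*48.4930*133.8130 / 0.4754 = 211823.1182 W

211823.1182 W


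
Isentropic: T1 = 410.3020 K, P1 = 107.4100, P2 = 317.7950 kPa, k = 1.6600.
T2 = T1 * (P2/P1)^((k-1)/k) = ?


(k-1)/k = 0.3976
(P2/P1)^exp = 1.5392
T2 = 410.3020 * 1.5392 = 631.5524 K

631.5524 K


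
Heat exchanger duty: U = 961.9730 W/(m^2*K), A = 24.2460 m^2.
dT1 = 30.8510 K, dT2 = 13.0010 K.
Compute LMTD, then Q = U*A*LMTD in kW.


LMTD = 20.6563 K
Q = 961.9730 * 24.2460 * 20.6563 = 481787.6291 W = 481.7876 kW

481.7876 kW


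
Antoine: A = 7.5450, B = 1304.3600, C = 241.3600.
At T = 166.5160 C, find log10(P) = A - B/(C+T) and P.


C+T = 407.8760
B/(C+T) = 3.1979
log10(P) = 7.5450 - 3.1979 = 4.3471
P = 10^4.3471 = 22236.5442 mmHg

22236.5442 mmHg


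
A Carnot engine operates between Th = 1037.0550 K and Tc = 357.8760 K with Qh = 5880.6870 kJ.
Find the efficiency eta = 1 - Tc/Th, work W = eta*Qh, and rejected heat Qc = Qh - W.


eta = 1 - 357.8760/1037.0550 = 0.6549
W = 0.6549 * 5880.6870 = 3851.3282 kJ
Qc = 5880.6870 - 3851.3282 = 2029.3588 kJ

eta = 65.4911%, W = 3851.3282 kJ, Qc = 2029.3588 kJ


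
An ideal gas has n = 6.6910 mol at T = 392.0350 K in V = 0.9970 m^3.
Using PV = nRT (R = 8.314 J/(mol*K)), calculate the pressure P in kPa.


P = nRT/V = 6.6910 * 8.314 * 392.0350 / 0.9970
= 21808.5048 / 0.9970 = 21874.1272 Pa = 21.8741 kPa

21.8741 kPa


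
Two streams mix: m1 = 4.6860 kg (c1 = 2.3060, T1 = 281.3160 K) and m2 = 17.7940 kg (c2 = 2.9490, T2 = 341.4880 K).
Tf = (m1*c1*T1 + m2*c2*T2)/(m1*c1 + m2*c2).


num = 20959.2912
den = 63.2804
Tf = 331.2129 K

331.2129 K


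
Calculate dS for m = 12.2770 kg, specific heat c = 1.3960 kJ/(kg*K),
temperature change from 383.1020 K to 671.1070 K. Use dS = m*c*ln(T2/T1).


T2/T1 = 1.7518
ln(T2/T1) = 0.5606
dS = 12.2770 * 1.3960 * 0.5606 = 9.6084 kJ/K

9.6084 kJ/K


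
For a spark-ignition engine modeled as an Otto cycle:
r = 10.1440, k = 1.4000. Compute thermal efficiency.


r^(k-1) = 2.5263
eta = 1 - 1/2.5263 = 0.6042 = 60.4163%

60.4163%


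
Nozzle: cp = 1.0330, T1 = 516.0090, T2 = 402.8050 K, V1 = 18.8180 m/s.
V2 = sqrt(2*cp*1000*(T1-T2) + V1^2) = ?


dT = 113.2040 K
2*cp*1000*dT = 233879.4640
V1^2 = 354.1171
V2 = sqrt(234233.5811) = 483.9768 m/s

483.9768 m/s


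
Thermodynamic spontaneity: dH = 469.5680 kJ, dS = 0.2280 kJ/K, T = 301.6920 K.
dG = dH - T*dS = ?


T*dS = 301.6920 * 0.2280 = 68.7858 kJ
dG = 469.5680 - 68.7858 = 400.7822 kJ (non-spontaneous)

dG = 400.7822 kJ, non-spontaneous


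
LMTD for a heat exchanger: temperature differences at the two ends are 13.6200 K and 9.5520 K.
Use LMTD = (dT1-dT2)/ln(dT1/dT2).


dT1/dT2 = 1.4259
ln(dT1/dT2) = 0.3548
LMTD = 4.0680 / 0.3548 = 11.4660 K

11.4660 K


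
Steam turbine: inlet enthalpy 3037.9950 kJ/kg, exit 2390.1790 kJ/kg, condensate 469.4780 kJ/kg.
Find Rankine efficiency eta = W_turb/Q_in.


W = 647.8160 kJ/kg
Q_in = 2568.5170 kJ/kg
eta = 0.2522 = 25.2214%

eta = 25.2214%


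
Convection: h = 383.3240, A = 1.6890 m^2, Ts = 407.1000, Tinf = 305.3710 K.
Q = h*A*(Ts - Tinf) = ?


dT = 101.7290 K
Q = 383.3240 * 1.6890 * 101.7290 = 65862.8374 W

65862.8374 W


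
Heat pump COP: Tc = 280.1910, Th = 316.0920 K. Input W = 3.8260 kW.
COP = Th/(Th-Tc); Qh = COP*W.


COP = 316.0920 / 35.9010 = 8.8045
Qh = 8.8045 * 3.8260 = 33.6862 kW

COP = 8.8045, Qh = 33.6862 kW


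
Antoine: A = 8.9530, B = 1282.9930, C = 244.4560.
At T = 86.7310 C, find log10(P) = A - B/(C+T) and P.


C+T = 331.1870
B/(C+T) = 3.8739
log10(P) = 8.9530 - 3.8739 = 5.0791
P = 10^5.0791 = 119971.1463 mmHg

119971.1463 mmHg


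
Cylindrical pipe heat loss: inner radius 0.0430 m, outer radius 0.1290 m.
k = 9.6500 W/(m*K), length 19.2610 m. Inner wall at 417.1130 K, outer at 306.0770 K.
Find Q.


dT = 111.0360 K
ln(ro/ri) = 1.0986
Q = 2*pi*9.6500*19.2610*111.0360 / 1.0986 = 118033.5226 W

118033.5226 W


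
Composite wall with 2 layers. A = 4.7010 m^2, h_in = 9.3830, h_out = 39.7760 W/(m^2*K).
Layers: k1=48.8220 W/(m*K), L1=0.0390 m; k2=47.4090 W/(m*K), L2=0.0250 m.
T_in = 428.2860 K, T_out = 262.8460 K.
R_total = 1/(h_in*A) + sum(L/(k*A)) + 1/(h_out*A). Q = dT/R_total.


R_conv_in = 1/(9.3830*4.7010) = 0.0227
R_1 = 0.0390/(48.8220*4.7010) = 0.0002
R_2 = 0.0250/(47.4090*4.7010) = 0.0001
R_conv_out = 1/(39.7760*4.7010) = 0.0053
R_total = 0.0283 K/W
Q = 165.4400 / 0.0283 = 5845.7450 W

R_total = 0.0283 K/W, Q = 5845.7450 W


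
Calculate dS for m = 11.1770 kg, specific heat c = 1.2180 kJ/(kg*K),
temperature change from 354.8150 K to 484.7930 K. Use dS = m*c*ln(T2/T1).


T2/T1 = 1.3663
ln(T2/T1) = 0.3121
dS = 11.1770 * 1.2180 * 0.3121 = 4.2491 kJ/K

4.2491 kJ/K


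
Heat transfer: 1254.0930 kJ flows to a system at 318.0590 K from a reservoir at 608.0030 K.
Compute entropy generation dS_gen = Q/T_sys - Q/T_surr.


dS_sys = 1254.0930/318.0590 = 3.9430 kJ/K
dS_surr = -1254.0930/608.0030 = -2.0626 kJ/K
dS_gen = 3.9430 - 2.0626 = 1.8803 kJ/K (irreversible)

dS_gen = 1.8803 kJ/K, irreversible


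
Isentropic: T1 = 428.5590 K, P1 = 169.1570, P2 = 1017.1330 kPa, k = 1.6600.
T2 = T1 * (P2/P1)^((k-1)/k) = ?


(k-1)/k = 0.3976
(P2/P1)^exp = 2.0406
T2 = 428.5590 * 2.0406 = 874.5173 K

874.5173 K


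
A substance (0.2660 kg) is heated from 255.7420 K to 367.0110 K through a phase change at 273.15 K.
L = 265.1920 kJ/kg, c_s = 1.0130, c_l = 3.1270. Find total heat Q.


Q1 (sensible, solid) = 0.2660 * 1.0130 * 17.4080 = 4.6907 kJ
Q2 (latent) = 0.2660 * 265.1920 = 70.5411 kJ
Q3 (sensible, liquid) = 0.2660 * 3.1270 * 93.8610 = 78.0719 kJ
Q_total = 153.3037 kJ

153.3037 kJ


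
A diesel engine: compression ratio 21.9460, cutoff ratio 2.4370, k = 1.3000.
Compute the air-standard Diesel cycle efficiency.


r^(k-1) = 2.5258
rc^k = 3.1836
eta = 0.5372 = 53.7239%

53.7239%


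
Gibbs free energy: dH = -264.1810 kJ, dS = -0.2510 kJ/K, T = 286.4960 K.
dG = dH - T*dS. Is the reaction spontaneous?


T*dS = 286.4960 * -0.2510 = -71.9105 kJ
dG = -264.1810 + 71.9105 = -192.2705 kJ (spontaneous)

dG = -192.2705 kJ, spontaneous


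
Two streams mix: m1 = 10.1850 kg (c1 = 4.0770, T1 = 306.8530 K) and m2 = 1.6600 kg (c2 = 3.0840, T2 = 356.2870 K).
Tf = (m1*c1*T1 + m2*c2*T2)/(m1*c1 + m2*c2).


num = 14565.8291
den = 46.6437
Tf = 312.2787 K

312.2787 K


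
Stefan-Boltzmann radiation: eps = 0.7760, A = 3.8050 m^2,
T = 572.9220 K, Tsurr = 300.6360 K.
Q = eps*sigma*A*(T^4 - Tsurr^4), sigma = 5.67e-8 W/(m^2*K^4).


T^4 = 1.0774e+11
Tsurr^4 = 8.1689e+09
Q = 0.7760 * 5.67e-8 * 3.8050 * 9.9572e+10 = 16670.0981 W

16670.0981 W


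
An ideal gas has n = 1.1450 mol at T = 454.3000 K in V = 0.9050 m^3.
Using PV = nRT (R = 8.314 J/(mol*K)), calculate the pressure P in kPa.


P = nRT/V = 1.1450 * 8.314 * 454.3000 / 0.9050
= 4324.7225 / 0.9050 = 4778.6989 Pa = 4.7787 kPa

4.7787 kPa


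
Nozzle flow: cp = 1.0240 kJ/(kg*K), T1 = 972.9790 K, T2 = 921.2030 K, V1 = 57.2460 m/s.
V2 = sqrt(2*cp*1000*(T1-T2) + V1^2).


dT = 51.7760 K
2*cp*1000*dT = 106037.2480
V1^2 = 3277.1045
V2 = sqrt(109314.3525) = 330.6272 m/s

330.6272 m/s


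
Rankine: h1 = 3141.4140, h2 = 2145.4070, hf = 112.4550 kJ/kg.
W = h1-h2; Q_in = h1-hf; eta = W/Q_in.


W = 996.0070 kJ/kg
Q_in = 3028.9590 kJ/kg
eta = 0.3288 = 32.8828%

eta = 32.8828%


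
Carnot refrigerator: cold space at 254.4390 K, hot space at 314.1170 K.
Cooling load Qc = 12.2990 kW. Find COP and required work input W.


COP = 254.4390 / 59.6780 = 4.2635
W = 12.2990 / 4.2635 = 2.8847 kW

COP = 4.2635, W = 2.8847 kW


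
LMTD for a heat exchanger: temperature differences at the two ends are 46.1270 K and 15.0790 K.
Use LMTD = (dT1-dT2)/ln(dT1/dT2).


dT1/dT2 = 3.0590
ln(dT1/dT2) = 1.1181
LMTD = 31.0480 / 1.1181 = 27.7686 K

27.7686 K


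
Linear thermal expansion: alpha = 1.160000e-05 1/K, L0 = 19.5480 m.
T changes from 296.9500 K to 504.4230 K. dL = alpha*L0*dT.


dT = 207.4730 K
dL = 1.160000e-05 * 19.5480 * 207.4730 = 0.047046 m
L_final = 19.595046 m

dL = 0.047046 m


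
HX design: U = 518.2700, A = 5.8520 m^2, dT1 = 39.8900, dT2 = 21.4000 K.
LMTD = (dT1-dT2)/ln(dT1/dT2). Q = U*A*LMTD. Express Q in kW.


LMTD = 29.6916 K
Q = 518.2700 * 5.8520 * 29.6916 = 90052.1741 W = 90.0522 kW

90.0522 kW


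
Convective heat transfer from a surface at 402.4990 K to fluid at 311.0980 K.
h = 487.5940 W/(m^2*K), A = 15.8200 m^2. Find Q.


dT = 91.4010 K
Q = 487.5940 * 15.8200 * 91.4010 = 705043.2828 W

705043.2828 W


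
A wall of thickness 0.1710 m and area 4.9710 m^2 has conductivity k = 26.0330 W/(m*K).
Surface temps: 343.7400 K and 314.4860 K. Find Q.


dT = 29.2540 K
Q = 26.0330 * 4.9710 * 29.2540 / 0.1710 = 22138.9555 W

22138.9555 W


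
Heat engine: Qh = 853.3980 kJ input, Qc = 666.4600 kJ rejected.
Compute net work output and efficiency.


W = 853.3980 - 666.4600 = 186.9380 kJ
eta = 186.9380 / 853.3980 = 0.2191 = 21.9051%

W = 186.9380 kJ, eta = 21.9051%


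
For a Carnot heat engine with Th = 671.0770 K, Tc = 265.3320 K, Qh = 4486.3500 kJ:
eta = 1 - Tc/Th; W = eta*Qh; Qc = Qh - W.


eta = 1 - 265.3320/671.0770 = 0.6046
W = 0.6046 * 4486.3500 = 2712.5264 kJ
Qc = 4486.3500 - 2712.5264 = 1773.8236 kJ

eta = 60.4618%, W = 2712.5264 kJ, Qc = 1773.8236 kJ


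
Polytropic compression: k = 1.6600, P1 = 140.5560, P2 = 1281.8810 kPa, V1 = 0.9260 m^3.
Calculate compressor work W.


(k-1)/k = 0.3976
(P2/P1)^exp = 2.4082
W = 2.5152 * 140.5560 * 0.9260 * (2.4082 - 1) = 460.9755 kJ

460.9755 kJ


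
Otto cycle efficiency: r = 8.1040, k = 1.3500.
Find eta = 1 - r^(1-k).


r^(k-1) = 2.0799
eta = 1 - 1/2.0799 = 0.5192 = 51.9210%

51.9210%


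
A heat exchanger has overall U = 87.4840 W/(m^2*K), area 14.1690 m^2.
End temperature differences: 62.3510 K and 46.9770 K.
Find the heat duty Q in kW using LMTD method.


LMTD = 54.3018 K
Q = 87.4840 * 14.1690 * 54.3018 = 67310.3300 W = 67.3103 kW

67.3103 kW


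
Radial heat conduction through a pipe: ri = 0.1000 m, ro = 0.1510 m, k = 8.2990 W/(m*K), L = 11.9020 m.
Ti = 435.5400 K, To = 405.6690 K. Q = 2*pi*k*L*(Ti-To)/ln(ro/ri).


dT = 29.8710 K
ln(ro/ri) = 0.4121
Q = 2*pi*8.2990*11.9020*29.8710 / 0.4121 = 44984.4646 W

44984.4646 W


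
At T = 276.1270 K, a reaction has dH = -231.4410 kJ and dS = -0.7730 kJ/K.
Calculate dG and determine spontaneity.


T*dS = 276.1270 * -0.7730 = -213.4462 kJ
dG = -231.4410 + 213.4462 = -17.9948 kJ (spontaneous)

dG = -17.9948 kJ, spontaneous


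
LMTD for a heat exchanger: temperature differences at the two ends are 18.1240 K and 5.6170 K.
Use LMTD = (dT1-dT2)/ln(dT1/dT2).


dT1/dT2 = 3.2266
ln(dT1/dT2) = 1.1714
LMTD = 12.5070 / 1.1714 = 10.6766 K

10.6766 K


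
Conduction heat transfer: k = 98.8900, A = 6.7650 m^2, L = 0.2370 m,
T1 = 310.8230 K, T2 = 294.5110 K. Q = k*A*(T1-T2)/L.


dT = 16.3120 K
Q = 98.8900 * 6.7650 * 16.3120 / 0.2370 = 46044.6361 W

46044.6361 W


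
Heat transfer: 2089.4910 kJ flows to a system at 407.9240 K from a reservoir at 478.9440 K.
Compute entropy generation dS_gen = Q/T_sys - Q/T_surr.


dS_sys = 2089.4910/407.9240 = 5.1223 kJ/K
dS_surr = -2089.4910/478.9440 = -4.3627 kJ/K
dS_gen = 5.1223 - 4.3627 = 0.7596 kJ/K (irreversible)

dS_gen = 0.7596 kJ/K, irreversible


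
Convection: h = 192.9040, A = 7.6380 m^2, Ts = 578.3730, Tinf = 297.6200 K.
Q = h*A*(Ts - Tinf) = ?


dT = 280.7530 K
Q = 192.9040 * 7.6380 * 280.7530 = 413661.6813 W

413661.6813 W


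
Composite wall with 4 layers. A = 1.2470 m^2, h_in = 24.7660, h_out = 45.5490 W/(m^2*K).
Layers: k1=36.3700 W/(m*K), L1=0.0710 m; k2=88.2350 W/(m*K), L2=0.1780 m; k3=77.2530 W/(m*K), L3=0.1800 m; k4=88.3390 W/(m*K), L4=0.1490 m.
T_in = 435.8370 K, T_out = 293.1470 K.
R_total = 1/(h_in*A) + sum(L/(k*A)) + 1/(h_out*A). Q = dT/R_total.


R_conv_in = 1/(24.7660*1.2470) = 0.0324
R_1 = 0.0710/(36.3700*1.2470) = 0.0016
R_2 = 0.1780/(88.2350*1.2470) = 0.0016
R_3 = 0.1800/(77.2530*1.2470) = 0.0019
R_4 = 0.1490/(88.3390*1.2470) = 0.0014
R_conv_out = 1/(45.5490*1.2470) = 0.0176
R_total = 0.0564 K/W
Q = 142.6900 / 0.0564 = 2530.4069 W

R_total = 0.0564 K/W, Q = 2530.4069 W


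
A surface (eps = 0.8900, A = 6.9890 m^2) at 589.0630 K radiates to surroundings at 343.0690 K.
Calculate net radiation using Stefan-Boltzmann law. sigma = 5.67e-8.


T^4 = 1.2041e+11
Tsurr^4 = 1.3852e+10
Q = 0.8900 * 5.67e-8 * 6.9890 * 1.0655e+11 = 37579.8307 W

37579.8307 W


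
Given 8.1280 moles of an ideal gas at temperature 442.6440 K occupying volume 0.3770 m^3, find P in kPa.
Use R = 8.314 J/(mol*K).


P = nRT/V = 8.1280 * 8.314 * 442.6440 / 0.3770
= 29912.1959 / 0.3770 = 79342.6948 Pa = 79.3427 kPa

79.3427 kPa


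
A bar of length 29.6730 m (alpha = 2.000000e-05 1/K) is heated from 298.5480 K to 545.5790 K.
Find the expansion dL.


dT = 247.0310 K
dL = 2.000000e-05 * 29.6730 * 247.0310 = 0.146603 m
L_final = 29.819603 m

dL = 0.146603 m


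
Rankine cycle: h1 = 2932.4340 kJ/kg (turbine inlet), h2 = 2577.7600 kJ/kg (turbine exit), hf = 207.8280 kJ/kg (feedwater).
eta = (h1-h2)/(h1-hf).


W = 354.6740 kJ/kg
Q_in = 2724.6060 kJ/kg
eta = 0.1302 = 13.0174%

eta = 13.0174%


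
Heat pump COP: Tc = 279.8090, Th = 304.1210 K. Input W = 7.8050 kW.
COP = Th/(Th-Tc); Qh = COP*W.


COP = 304.1210 / 24.3120 = 12.5091
Qh = 12.5091 * 7.8050 = 97.6334 kW

COP = 12.5091, Qh = 97.6334 kW


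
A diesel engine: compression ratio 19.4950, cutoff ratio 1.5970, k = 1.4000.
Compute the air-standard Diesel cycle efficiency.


r^(k-1) = 3.2807
rc^k = 1.9259
eta = 0.6623 = 66.2341%

66.2341%


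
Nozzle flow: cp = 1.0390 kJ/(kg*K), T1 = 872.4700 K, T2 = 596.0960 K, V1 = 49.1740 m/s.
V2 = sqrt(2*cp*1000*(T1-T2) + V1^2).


dT = 276.3740 K
2*cp*1000*dT = 574305.1720
V1^2 = 2418.0823
V2 = sqrt(576723.2543) = 759.4230 m/s

759.4230 m/s


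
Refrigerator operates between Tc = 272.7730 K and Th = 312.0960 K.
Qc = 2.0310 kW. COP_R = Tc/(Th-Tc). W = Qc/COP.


COP = 272.7730 / 39.3230 = 6.9367
W = 2.0310 / 6.9367 = 0.2928 kW

COP = 6.9367, W = 0.2928 kW


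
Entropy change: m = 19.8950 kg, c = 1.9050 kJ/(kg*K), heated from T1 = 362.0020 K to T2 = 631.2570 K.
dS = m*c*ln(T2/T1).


T2/T1 = 1.7438
ln(T2/T1) = 0.5561
dS = 19.8950 * 1.9050 * 0.5561 = 21.0748 kJ/K

21.0748 kJ/K


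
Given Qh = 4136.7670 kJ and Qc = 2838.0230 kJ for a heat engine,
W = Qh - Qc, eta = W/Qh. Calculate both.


W = 4136.7670 - 2838.0230 = 1298.7440 kJ
eta = 1298.7440 / 4136.7670 = 0.3140 = 31.3951%

W = 1298.7440 kJ, eta = 31.3951%


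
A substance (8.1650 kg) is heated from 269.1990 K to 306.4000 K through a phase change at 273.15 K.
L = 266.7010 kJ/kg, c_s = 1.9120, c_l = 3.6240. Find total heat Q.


Q1 (sensible, solid) = 8.1650 * 1.9120 * 3.9510 = 61.6810 kJ
Q2 (latent) = 8.1650 * 266.7010 = 2177.6137 kJ
Q3 (sensible, liquid) = 8.1650 * 3.6240 * 33.2500 = 983.8662 kJ
Q_total = 3223.1608 kJ

3223.1608 kJ


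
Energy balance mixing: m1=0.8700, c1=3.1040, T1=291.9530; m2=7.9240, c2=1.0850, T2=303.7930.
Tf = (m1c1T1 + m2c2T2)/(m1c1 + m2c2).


num = 3400.2857
den = 11.2980
Tf = 300.9630 K

300.9630 K


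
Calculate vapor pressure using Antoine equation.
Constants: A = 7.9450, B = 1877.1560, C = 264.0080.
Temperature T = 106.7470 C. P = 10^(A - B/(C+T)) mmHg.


C+T = 370.7550
B/(C+T) = 5.0631
log10(P) = 7.9450 - 5.0631 = 2.8819
P = 10^2.8819 = 761.9681 mmHg

761.9681 mmHg


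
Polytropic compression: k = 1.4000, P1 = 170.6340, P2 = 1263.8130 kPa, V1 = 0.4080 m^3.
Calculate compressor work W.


(k-1)/k = 0.2857
(P2/P1)^exp = 1.7720
W = 3.5000 * 170.6340 * 0.4080 * (1.7720 - 1) = 188.1080 kJ

188.1080 kJ


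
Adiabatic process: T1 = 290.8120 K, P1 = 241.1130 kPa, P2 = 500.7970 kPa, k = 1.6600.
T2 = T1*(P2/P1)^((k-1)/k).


(k-1)/k = 0.3976
(P2/P1)^exp = 1.3372
T2 = 290.8120 * 1.3372 = 388.8874 K

388.8874 K


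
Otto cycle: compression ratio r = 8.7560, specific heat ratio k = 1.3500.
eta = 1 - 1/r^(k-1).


r^(k-1) = 2.1370
eta = 1 - 1/2.1370 = 0.5321 = 53.2057%

53.2057%


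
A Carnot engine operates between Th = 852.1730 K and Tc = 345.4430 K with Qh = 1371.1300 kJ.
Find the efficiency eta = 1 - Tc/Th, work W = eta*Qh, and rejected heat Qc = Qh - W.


eta = 1 - 345.4430/852.1730 = 0.5946
W = 0.5946 * 1371.1300 = 815.3188 kJ
Qc = 1371.1300 - 815.3188 = 555.8112 kJ

eta = 59.4633%, W = 815.3188 kJ, Qc = 555.8112 kJ


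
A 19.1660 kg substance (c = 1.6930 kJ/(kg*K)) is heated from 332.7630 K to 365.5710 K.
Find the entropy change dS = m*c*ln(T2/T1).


T2/T1 = 1.0986
ln(T2/T1) = 0.0940
dS = 19.1660 * 1.6930 * 0.0940 = 3.0511 kJ/K

3.0511 kJ/K


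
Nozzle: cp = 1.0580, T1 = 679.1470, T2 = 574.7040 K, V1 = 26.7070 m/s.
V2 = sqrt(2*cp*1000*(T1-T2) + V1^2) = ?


dT = 104.4430 K
2*cp*1000*dT = 221001.3880
V1^2 = 713.2638
V2 = sqrt(221714.6518) = 470.8659 m/s

470.8659 m/s


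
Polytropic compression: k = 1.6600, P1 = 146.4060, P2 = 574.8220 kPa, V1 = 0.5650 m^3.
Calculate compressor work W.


(k-1)/k = 0.3976
(P2/P1)^exp = 1.7225
W = 2.5152 * 146.4060 * 0.5650 * (1.7225 - 1) = 150.3169 kJ

150.3169 kJ


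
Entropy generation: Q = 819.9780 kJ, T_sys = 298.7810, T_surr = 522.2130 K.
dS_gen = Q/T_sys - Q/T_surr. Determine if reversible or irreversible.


dS_sys = 819.9780/298.7810 = 2.7444 kJ/K
dS_surr = -819.9780/522.2130 = -1.5702 kJ/K
dS_gen = 2.7444 - 1.5702 = 1.1742 kJ/K (irreversible)

dS_gen = 1.1742 kJ/K, irreversible


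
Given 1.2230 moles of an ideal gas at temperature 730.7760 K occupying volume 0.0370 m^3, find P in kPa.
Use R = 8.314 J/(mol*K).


P = nRT/V = 1.2230 * 8.314 * 730.7760 / 0.0370
= 7430.5464 / 0.0370 = 200825.5796 Pa = 200.8256 kPa

200.8256 kPa


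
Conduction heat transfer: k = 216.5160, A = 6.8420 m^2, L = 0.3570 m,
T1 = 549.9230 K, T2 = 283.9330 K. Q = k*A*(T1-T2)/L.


dT = 265.9900 K
Q = 216.5160 * 6.8420 * 265.9900 / 0.3570 = 1103748.5813 W

1103748.5813 W


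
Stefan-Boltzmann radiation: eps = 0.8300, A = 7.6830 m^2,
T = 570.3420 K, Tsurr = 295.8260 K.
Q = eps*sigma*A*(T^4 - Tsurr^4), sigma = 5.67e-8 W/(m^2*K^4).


T^4 = 1.0581e+11
Tsurr^4 = 7.6585e+09
Q = 0.8300 * 5.67e-8 * 7.6830 * 9.8155e+10 = 35489.8895 W

35489.8895 W


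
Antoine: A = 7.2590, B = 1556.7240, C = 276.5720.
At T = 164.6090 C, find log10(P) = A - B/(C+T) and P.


C+T = 441.1810
B/(C+T) = 3.5285
log10(P) = 7.2590 - 3.5285 = 3.7305
P = 10^3.7305 = 5376.0318 mmHg

5376.0318 mmHg


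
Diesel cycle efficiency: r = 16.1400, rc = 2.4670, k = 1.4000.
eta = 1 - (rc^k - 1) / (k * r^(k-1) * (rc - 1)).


r^(k-1) = 3.0420
rc^k = 3.5403
eta = 0.5934 = 59.3406%

59.3406%


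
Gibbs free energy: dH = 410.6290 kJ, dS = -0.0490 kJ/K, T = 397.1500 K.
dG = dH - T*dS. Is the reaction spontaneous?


T*dS = 397.1500 * -0.0490 = -19.4603 kJ
dG = 410.6290 + 19.4603 = 430.0894 kJ (non-spontaneous)

dG = 430.0894 kJ, non-spontaneous


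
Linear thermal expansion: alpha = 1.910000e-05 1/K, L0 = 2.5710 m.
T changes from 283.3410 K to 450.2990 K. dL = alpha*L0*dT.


dT = 166.9580 K
dL = 1.910000e-05 * 2.5710 * 166.9580 = 0.008199 m
L_final = 2.579199 m

dL = 0.008199 m


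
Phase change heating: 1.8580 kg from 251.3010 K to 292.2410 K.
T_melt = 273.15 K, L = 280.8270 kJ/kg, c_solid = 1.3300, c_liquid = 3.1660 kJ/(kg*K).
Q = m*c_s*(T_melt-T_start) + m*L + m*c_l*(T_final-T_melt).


Q1 (sensible, solid) = 1.8580 * 1.3300 * 21.8490 = 53.9919 kJ
Q2 (latent) = 1.8580 * 280.8270 = 521.7766 kJ
Q3 (sensible, liquid) = 1.8580 * 3.1660 * 19.0910 = 112.3014 kJ
Q_total = 688.0699 kJ

688.0699 kJ


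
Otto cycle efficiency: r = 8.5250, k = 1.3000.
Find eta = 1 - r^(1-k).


r^(k-1) = 1.9020
eta = 1 - 1/1.9020 = 0.4742 = 47.4235%

47.4235%


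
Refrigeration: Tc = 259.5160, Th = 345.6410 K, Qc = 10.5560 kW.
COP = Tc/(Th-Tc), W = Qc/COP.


COP = 259.5160 / 86.1250 = 3.0132
W = 10.5560 / 3.0132 = 3.5032 kW

COP = 3.0132, W = 3.5032 kW


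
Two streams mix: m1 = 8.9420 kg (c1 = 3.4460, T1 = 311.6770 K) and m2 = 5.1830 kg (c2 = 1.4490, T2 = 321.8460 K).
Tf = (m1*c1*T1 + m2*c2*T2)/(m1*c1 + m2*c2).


num = 12021.1734
den = 38.3243
Tf = 313.6698 K

313.6698 K


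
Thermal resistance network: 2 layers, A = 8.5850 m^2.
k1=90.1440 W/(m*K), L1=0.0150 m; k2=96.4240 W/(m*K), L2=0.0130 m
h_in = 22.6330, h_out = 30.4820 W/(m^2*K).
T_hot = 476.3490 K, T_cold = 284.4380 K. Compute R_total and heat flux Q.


R_conv_in = 1/(22.6330*8.5850) = 0.0051
R_1 = 0.0150/(90.1440*8.5850) = 1.9383e-05
R_2 = 0.0130/(96.4240*8.5850) = 1.5704e-05
R_conv_out = 1/(30.4820*8.5850) = 0.0038
R_total = 0.0090 K/W
Q = 191.9110 / 0.0090 = 21316.3431 W

R_total = 0.0090 K/W, Q = 21316.3431 W


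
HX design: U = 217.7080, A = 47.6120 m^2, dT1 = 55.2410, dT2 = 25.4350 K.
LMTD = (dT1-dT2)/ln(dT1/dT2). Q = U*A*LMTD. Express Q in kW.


LMTD = 38.4306 K
Q = 217.7080 * 47.6120 * 38.4306 = 398353.2155 W = 398.3532 kW

398.3532 kW


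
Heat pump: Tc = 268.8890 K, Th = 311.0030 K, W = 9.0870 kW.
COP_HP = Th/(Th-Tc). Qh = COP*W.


COP = 311.0030 / 42.1140 = 7.3848
Qh = 7.3848 * 9.0870 = 67.1056 kW

COP = 7.3848, Qh = 67.1056 kW


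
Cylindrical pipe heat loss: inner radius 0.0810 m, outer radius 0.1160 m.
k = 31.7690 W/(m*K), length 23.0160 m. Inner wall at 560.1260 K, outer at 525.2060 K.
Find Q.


dT = 34.9200 K
ln(ro/ri) = 0.3591
Q = 2*pi*31.7690*23.0160*34.9200 / 0.3591 = 446706.6989 W

446706.6989 W


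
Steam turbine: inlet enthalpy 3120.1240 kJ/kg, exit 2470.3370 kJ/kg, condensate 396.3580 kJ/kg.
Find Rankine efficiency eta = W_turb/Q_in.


W = 649.7870 kJ/kg
Q_in = 2723.7660 kJ/kg
eta = 0.2386 = 23.8562%

eta = 23.8562%


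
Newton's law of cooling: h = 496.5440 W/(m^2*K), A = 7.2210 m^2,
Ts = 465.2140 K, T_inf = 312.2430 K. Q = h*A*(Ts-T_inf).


dT = 152.9710 K
Q = 496.5440 * 7.2210 * 152.9710 = 548484.2855 W

548484.2855 W


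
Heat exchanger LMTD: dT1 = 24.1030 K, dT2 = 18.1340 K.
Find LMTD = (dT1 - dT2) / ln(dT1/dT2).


dT1/dT2 = 1.3292
ln(dT1/dT2) = 0.2845
LMTD = 5.9690 / 0.2845 = 20.9772 K

20.9772 K


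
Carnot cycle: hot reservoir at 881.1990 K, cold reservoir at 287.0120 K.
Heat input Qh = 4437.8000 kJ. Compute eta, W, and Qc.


eta = 1 - 287.0120/881.1990 = 0.6743
W = 0.6743 * 4437.8000 = 2992.3809 kJ
Qc = 4437.8000 - 2992.3809 = 1445.4191 kJ

eta = 67.4294%, W = 2992.3809 kJ, Qc = 1445.4191 kJ


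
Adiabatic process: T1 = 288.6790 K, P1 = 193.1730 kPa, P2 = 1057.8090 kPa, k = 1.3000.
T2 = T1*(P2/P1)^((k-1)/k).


(k-1)/k = 0.2308
(P2/P1)^exp = 1.4805
T2 = 288.6790 * 1.4805 = 427.3948 K

427.3948 K


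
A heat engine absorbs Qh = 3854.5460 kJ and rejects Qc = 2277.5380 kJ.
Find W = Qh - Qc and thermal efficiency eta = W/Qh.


W = 3854.5460 - 2277.5380 = 1577.0080 kJ
eta = 1577.0080 / 3854.5460 = 0.4091 = 40.9129%

W = 1577.0080 kJ, eta = 40.9129%


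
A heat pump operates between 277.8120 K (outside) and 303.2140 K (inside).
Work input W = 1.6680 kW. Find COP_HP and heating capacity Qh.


COP = 303.2140 / 25.4020 = 11.9366
Qh = 11.9366 * 1.6680 = 19.9103 kW

COP = 11.9366, Qh = 19.9103 kW


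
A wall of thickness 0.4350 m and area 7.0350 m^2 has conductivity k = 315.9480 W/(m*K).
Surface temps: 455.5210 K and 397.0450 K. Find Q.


dT = 58.4760 K
Q = 315.9480 * 7.0350 * 58.4760 / 0.4350 = 298791.4135 W

298791.4135 W


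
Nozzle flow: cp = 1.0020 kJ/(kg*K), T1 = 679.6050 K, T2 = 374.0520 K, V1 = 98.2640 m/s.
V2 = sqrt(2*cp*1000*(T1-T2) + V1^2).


dT = 305.5530 K
2*cp*1000*dT = 612328.2120
V1^2 = 9655.8137
V2 = sqrt(621984.0257) = 788.6596 m/s

788.6596 m/s


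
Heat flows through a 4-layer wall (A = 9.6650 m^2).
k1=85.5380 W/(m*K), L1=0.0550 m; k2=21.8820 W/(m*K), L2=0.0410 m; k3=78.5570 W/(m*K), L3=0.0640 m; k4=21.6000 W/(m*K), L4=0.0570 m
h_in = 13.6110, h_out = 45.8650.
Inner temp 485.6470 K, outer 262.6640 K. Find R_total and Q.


R_conv_in = 1/(13.6110*9.6650) = 0.0076
R_1 = 0.0550/(85.5380*9.6650) = 6.6528e-05
R_2 = 0.0410/(21.8820*9.6650) = 0.0002
R_3 = 0.0640/(78.5570*9.6650) = 8.4293e-05
R_4 = 0.0570/(21.6000*9.6650) = 0.0003
R_conv_out = 1/(45.8650*9.6650) = 0.0023
R_total = 0.0105 K/W
Q = 222.9830 / 0.0105 = 21286.6365 W

R_total = 0.0105 K/W, Q = 21286.6365 W


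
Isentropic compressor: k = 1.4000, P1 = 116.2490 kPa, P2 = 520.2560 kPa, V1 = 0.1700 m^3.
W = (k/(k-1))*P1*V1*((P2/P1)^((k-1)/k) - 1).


(k-1)/k = 0.2857
(P2/P1)^exp = 1.5344
W = 3.5000 * 116.2490 * 0.1700 * (1.5344 - 1) = 36.9665 kJ

36.9665 kJ


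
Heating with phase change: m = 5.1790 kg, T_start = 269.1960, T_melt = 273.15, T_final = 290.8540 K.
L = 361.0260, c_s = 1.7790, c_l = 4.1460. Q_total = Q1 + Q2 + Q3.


Q1 (sensible, solid) = 5.1790 * 1.7790 * 3.9540 = 36.4299 kJ
Q2 (latent) = 5.1790 * 361.0260 = 1869.7537 kJ
Q3 (sensible, liquid) = 5.1790 * 4.1460 * 17.7040 = 380.1427 kJ
Q_total = 2286.3263 kJ

2286.3263 kJ


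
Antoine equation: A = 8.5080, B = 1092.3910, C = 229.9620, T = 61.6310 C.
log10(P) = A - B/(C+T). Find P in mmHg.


C+T = 291.5930
B/(C+T) = 3.7463
log10(P) = 8.5080 - 3.7463 = 4.7617
P = 10^4.7617 = 57771.4441 mmHg

57771.4441 mmHg


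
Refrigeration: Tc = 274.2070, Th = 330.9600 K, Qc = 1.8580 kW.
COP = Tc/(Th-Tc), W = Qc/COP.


COP = 274.2070 / 56.7530 = 4.8316
W = 1.8580 / 4.8316 = 0.3846 kW

COP = 4.8316, W = 0.3846 kW


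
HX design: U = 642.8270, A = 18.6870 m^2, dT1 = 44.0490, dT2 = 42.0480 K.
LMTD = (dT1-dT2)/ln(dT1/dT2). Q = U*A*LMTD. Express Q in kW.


LMTD = 43.0407 K
Q = 642.8270 * 18.6870 * 43.0407 = 517027.3353 W = 517.0273 kW

517.0273 kW


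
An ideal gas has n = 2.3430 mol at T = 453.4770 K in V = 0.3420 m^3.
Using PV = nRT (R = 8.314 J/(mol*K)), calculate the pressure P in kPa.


P = nRT/V = 2.3430 * 8.314 * 453.4770 / 0.3420
= 8833.5968 / 0.3420 = 25829.2305 Pa = 25.8292 kPa

25.8292 kPa


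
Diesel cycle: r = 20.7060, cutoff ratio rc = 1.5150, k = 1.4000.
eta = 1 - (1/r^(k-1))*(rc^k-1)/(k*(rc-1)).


r^(k-1) = 3.3608
rc^k = 1.7889
eta = 0.6744 = 67.4441%

67.4441%


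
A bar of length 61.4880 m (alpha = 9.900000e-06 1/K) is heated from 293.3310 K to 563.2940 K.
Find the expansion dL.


dT = 269.9630 K
dL = 9.900000e-06 * 61.4880 * 269.9630 = 0.164335 m
L_final = 61.652335 m

dL = 0.164335 m


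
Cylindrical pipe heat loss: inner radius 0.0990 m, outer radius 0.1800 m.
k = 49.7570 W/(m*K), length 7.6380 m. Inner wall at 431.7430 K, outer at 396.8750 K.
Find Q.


dT = 34.8680 K
ln(ro/ri) = 0.5978
Q = 2*pi*49.7570*7.6380*34.8680 / 0.5978 = 139270.1222 W

139270.1222 W


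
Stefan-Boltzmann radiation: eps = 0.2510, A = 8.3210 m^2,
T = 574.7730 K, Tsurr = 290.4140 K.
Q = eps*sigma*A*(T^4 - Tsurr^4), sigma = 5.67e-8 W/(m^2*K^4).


T^4 = 1.0914e+11
Tsurr^4 = 7.1133e+09
Q = 0.2510 * 5.67e-8 * 8.3210 * 1.0203e+11 = 12082.2494 W

12082.2494 W


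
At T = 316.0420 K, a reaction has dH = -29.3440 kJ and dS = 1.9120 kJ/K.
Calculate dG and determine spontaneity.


T*dS = 316.0420 * 1.9120 = 604.2723 kJ
dG = -29.3440 - 604.2723 = -633.6163 kJ (spontaneous)

dG = -633.6163 kJ, spontaneous


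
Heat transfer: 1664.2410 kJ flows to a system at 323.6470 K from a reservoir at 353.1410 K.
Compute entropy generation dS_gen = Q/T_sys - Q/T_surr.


dS_sys = 1664.2410/323.6470 = 5.1421 kJ/K
dS_surr = -1664.2410/353.1410 = -4.7127 kJ/K
dS_gen = 5.1421 - 4.7127 = 0.4295 kJ/K (irreversible)

dS_gen = 0.4295 kJ/K, irreversible


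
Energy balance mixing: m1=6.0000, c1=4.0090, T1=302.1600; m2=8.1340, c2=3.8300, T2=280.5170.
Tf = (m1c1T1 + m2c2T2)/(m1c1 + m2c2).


num = 16007.1645
den = 55.2072
Tf = 289.9469 K

289.9469 K


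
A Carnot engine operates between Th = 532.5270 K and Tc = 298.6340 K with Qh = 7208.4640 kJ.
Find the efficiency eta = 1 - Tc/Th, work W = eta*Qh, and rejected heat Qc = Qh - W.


eta = 1 - 298.6340/532.5270 = 0.4392
W = 0.4392 * 7208.4640 = 3166.0541 kJ
Qc = 7208.4640 - 3166.0541 = 4042.4099 kJ

eta = 43.9213%, W = 3166.0541 kJ, Qc = 4042.4099 kJ


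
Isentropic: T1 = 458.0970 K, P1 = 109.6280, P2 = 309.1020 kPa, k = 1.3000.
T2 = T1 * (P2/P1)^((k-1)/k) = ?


(k-1)/k = 0.2308
(P2/P1)^exp = 1.2702
T2 = 458.0970 * 1.2702 = 581.8958 K

581.8958 K


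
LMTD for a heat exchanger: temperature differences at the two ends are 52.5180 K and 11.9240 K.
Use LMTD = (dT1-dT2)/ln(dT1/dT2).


dT1/dT2 = 4.4044
ln(dT1/dT2) = 1.4826
LMTD = 40.5940 / 1.4826 = 27.3802 K

27.3802 K


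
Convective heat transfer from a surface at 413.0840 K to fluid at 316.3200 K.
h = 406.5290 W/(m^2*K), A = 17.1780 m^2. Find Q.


dT = 96.7640 K
Q = 406.5290 * 17.1780 * 96.7640 = 675737.3789 W

675737.3789 W


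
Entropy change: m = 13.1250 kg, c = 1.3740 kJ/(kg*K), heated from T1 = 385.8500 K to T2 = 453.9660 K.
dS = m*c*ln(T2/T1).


T2/T1 = 1.1765
ln(T2/T1) = 0.1626
dS = 13.1250 * 1.3740 * 0.1626 = 2.9318 kJ/K

2.9318 kJ/K


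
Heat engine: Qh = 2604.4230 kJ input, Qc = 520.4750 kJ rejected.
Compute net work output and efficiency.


W = 2604.4230 - 520.4750 = 2083.9480 kJ
eta = 2083.9480 / 2604.4230 = 0.8002 = 80.0157%

W = 2083.9480 kJ, eta = 80.0157%


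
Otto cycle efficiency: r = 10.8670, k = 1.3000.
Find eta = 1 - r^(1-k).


r^(k-1) = 2.0457
eta = 1 - 1/2.0457 = 0.5112 = 51.1160%

51.1160%


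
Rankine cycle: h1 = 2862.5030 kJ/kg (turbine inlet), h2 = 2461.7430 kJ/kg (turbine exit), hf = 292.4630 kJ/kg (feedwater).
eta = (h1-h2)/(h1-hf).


W = 400.7600 kJ/kg
Q_in = 2570.0400 kJ/kg
eta = 0.1559 = 15.5935%

eta = 15.5935%


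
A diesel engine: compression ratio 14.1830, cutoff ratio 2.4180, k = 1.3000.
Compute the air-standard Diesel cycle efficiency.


r^(k-1) = 2.2158
rc^k = 3.1513
eta = 0.4733 = 47.3309%

47.3309%


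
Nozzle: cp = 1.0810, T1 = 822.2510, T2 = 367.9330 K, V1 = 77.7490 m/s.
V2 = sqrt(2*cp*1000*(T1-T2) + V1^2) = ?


dT = 454.3180 K
2*cp*1000*dT = 982235.5160
V1^2 = 6044.9070
V2 = sqrt(988280.4230) = 994.1229 m/s

994.1229 m/s


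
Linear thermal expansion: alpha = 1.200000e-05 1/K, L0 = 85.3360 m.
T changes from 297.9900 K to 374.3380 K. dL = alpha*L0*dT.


dT = 76.3480 K
dL = 1.200000e-05 * 85.3360 * 76.3480 = 0.078183 m
L_final = 85.414183 m

dL = 0.078183 m
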